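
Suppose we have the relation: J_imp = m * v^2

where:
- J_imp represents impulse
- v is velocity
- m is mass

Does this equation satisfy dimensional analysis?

No

J_imp (impulse) has dimensions [L M T^-1].
v (velocity) has dimensions [L T^-1].
m (mass) has dimensions [M].

Left side: [L M T^-1]
Right side: [L^2 M T^-2]

The two sides have different dimensions, so the equation is NOT dimensionally consistent.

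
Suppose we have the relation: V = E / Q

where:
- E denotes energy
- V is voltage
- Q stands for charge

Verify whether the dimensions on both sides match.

Yes

E (energy) has dimensions [L^2 M T^-2].
V (voltage) has dimensions [I^-1 L^2 M T^-3].
Q (charge) has dimensions [I T].

Left side: [I^-1 L^2 M T^-3]
Right side: [I^-1 L^2 M T^-3]

Both sides have the same dimensions, so the equation is dimensionally consistent.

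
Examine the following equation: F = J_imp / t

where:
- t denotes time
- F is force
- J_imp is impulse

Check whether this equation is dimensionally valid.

Yes

t (time) has dimensions [T].
F (force) has dimensions [L M T^-2].
J_imp (impulse) has dimensions [L M T^-1].

Left side: [L M T^-2]
Right side: [L M T^-2]

Both sides have the same dimensions, so the equation is dimensionally consistent.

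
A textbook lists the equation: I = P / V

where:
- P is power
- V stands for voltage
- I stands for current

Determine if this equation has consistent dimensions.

Yes

P (power) has dimensions [L^2 M T^-3].
V (voltage) has dimensions [I^-1 L^2 M T^-3].
I (current) has dimensions [I].

Left side: [I]
Right side: [I]

Both sides have the same dimensions, so the equation is dimensionally consistent.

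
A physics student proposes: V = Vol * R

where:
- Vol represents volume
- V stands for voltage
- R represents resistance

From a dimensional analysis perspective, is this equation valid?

No

Vol (volume) has dimensions [L^3].
V (voltage) has dimensions [I^-1 L^2 M T^-3].
R (resistance) has dimensions [I^-2 L^2 M T^-3].

Left side: [I^-1 L^2 M T^-3]
Right side: [I^-2 L^5 M T^-3]

The two sides have different dimensions, so the equation is NOT dimensionally consistent.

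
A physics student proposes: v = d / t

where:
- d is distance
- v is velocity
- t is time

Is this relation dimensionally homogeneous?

Yes

d (distance) has dimensions [L].
v (velocity) has dimensions [L T^-1].
t (time) has dimensions [T].

Left side: [L T^-1]
Right side: [L T^-1]

Both sides have the same dimensions, so the equation is dimensionally consistent.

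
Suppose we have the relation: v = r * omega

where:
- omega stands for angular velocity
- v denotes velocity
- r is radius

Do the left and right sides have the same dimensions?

Yes

omega (angular velocity) has dimensions [T^-1].
v (velocity) has dimensions [L T^-1].
r (radius) has dimensions [L].

Left side: [L T^-1]
Right side: [L T^-1]

Both sides have the same dimensions, so the equation is dimensionally consistent.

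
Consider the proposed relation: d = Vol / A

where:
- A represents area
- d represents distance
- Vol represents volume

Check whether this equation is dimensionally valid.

Yes

A (area) has dimensions [L^2].
d (distance) has dimensions [L].
Vol (volume) has dimensions [L^3].

Left side: [L]
Right side: [L]

Both sides have the same dimensions, so the equation is dimensionally consistent.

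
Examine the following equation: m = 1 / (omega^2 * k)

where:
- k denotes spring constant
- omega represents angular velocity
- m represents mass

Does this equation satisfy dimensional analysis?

No

k (spring constant) has dimensions [M T^-2].
omega (angular velocity) has dimensions [T^-1].
m (mass) has dimensions [M].

Left side: [M]
Right side: [M^-1 T^4]

The two sides have different dimensions, so the equation is NOT dimensionally consistent.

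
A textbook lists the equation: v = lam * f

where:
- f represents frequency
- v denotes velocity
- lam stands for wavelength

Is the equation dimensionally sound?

Yes

f (frequency) has dimensions [T^-1].
v (velocity) has dimensions [L T^-1].
lam (wavelength) has dimensions [L].

Left side: [L T^-1]
Right side: [L T^-1]

Both sides have the same dimensions, so the equation is dimensionally consistent.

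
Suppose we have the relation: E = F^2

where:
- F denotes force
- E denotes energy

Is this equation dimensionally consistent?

No

F (force) has dimensions [L M T^-2].
E (energy) has dimensions [L^2 M T^-2].

Left side: [L^2 M T^-2]
Right side: [L^2 M^2 T^-4]

The two sides have different dimensions, so the equation is NOT dimensionally consistent.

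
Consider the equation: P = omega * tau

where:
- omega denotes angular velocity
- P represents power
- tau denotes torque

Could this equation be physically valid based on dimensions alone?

Yes

omega (angular velocity) has dimensions [T^-1].
P (power) has dimensions [L^2 M T^-3].
tau (torque) has dimensions [L^2 M T^-2].

Left side: [L^2 M T^-3]
Right side: [L^2 M T^-3]

Both sides have the same dimensions, so the equation is dimensionally consistent.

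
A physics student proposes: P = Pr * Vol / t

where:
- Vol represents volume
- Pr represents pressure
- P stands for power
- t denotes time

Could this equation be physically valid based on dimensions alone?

Yes

Vol (volume) has dimensions [L^3].
Pr (pressure) has dimensions [L^-1 M T^-2].
P (power) has dimensions [L^2 M T^-3].
t (time) has dimensions [T].

Left side: [L^2 M T^-3]
Right side: [L^2 M T^-3]

Both sides have the same dimensions, so the equation is dimensionally consistent.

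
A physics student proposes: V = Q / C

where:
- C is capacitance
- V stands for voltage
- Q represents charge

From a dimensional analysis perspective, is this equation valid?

Yes

C (capacitance) has dimensions [I^2 L^-2 M^-1 T^4].
V (voltage) has dimensions [I^-1 L^2 M T^-3].
Q (charge) has dimensions [I T].

Left side: [I^-1 L^2 M T^-3]
Right side: [I^-1 L^2 M T^-3]

Both sides have the same dimensions, so the equation is dimensionally consistent.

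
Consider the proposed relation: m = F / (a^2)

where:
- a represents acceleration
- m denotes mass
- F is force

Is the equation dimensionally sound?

No

a (acceleration) has dimensions [L T^-2].
m (mass) has dimensions [M].
F (force) has dimensions [L M T^-2].

Left side: [M]
Right side: [L^-1 M T^2]

The two sides have different dimensions, so the equation is NOT dimensionally consistent.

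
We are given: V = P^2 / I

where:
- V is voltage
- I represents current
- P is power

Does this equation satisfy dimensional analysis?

No

V (voltage) has dimensions [I^-1 L^2 M T^-3].
I (current) has dimensions [I].
P (power) has dimensions [L^2 M T^-3].

Left side: [I^-1 L^2 M T^-3]
Right side: [I^-1 L^4 M^2 T^-6]

The two sides have different dimensions, so the equation is NOT dimensionally consistent.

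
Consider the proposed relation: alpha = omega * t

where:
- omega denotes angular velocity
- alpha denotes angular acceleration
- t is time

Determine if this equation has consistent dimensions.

No

omega (angular velocity) has dimensions [T^-1].
alpha (angular acceleration) has dimensions [T^-2].
t (time) has dimensions [T].

Left side: [T^-2]
Right side: [dimensionless]

The two sides have different dimensions, so the equation is NOT dimensionally consistent.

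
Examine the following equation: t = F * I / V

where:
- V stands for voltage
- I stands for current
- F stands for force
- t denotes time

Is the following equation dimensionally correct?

No

V (voltage) has dimensions [I^-1 L^2 M T^-3].
I (current) has dimensions [I].
F (force) has dimensions [L M T^-2].
t (time) has dimensions [T].

Left side: [T]
Right side: [I^2 L^-1 T]

The two sides have different dimensions, so the equation is NOT dimensionally consistent.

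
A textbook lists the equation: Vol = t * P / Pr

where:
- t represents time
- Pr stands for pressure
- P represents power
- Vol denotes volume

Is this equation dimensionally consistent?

Yes

t (time) has dimensions [T].
Pr (pressure) has dimensions [L^-1 M T^-2].
P (power) has dimensions [L^2 M T^-3].
Vol (volume) has dimensions [L^3].

Left side: [L^3]
Right side: [L^3]

Both sides have the same dimensions, so the equation is dimensionally consistent.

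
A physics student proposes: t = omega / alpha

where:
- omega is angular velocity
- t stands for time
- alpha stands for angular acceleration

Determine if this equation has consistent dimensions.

Yes

omega (angular velocity) has dimensions [T^-1].
t (time) has dimensions [T].
alpha (angular acceleration) has dimensions [T^-2].

Left side: [T]
Right side: [T]

Both sides have the same dimensions, so the equation is dimensionally consistent.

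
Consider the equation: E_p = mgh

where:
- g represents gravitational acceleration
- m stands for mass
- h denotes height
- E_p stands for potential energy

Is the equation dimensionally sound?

Yes

g (gravitational acceleration) has dimensions [L T^-2].
m (mass) has dimensions [M].
h (height) has dimensions [L].
E_p (potential energy) has dimensions [L^2 M T^-2].

Left side: [L^2 M T^-2]
Right side: [L^2 M T^-2]

Both sides have the same dimensions, so the equation is dimensionally consistent.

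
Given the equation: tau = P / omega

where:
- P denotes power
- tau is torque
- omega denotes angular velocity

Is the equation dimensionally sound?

Yes

P (power) has dimensions [L^2 M T^-3].
tau (torque) has dimensions [L^2 M T^-2].
omega (angular velocity) has dimensions [T^-1].

Left side: [L^2 M T^-2]
Right side: [L^2 M T^-2]

Both sides have the same dimensions, so the equation is dimensionally consistent.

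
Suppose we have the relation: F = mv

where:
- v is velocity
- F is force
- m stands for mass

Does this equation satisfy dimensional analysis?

No

v (velocity) has dimensions [L T^-1].
F (force) has dimensions [L M T^-2].
m (mass) has dimensions [M].

Left side: [L M T^-2]
Right side: [L M T^-1]

The two sides have different dimensions, so the equation is NOT dimensionally consistent.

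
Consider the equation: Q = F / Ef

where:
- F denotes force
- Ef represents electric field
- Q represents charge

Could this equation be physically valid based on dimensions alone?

Yes

F (force) has dimensions [L M T^-2].
Ef (electric field) has dimensions [I^-1 L M T^-3].
Q (charge) has dimensions [I T].

Left side: [I T]
Right side: [I T]

Both sides have the same dimensions, so the equation is dimensionally consistent.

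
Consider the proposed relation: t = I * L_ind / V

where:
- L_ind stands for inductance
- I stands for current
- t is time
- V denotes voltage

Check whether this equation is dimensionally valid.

Yes

L_ind (inductance) has dimensions [I^-2 L^2 M T^-2].
I (current) has dimensions [I].
t (time) has dimensions [T].
V (voltage) has dimensions [I^-1 L^2 M T^-3].

Left side: [T]
Right side: [T]

Both sides have the same dimensions, so the equation is dimensionally consistent.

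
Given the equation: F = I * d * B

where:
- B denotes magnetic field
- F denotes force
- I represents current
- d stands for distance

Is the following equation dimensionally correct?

Yes

B (magnetic field) has dimensions [I^-1 M T^-2].
F (force) has dimensions [L M T^-2].
I (current) has dimensions [I].
d (distance) has dimensions [L].

Left side: [L M T^-2]
Right side: [L M T^-2]

Both sides have the same dimensions, so the equation is dimensionally consistent.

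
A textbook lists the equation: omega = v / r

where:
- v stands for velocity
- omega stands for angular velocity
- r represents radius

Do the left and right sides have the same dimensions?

Yes

v (velocity) has dimensions [L T^-1].
omega (angular velocity) has dimensions [T^-1].
r (radius) has dimensions [L].

Left side: [T^-1]
Right side: [T^-1]

Both sides have the same dimensions, so the equation is dimensionally consistent.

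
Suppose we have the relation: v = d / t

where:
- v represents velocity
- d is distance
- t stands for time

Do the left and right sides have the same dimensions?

Yes

v (velocity) has dimensions [L T^-1].
d (distance) has dimensions [L].
t (time) has dimensions [T].

Left side: [L T^-1]
Right side: [L T^-1]

Both sides have the same dimensions, so the equation is dimensionally consistent.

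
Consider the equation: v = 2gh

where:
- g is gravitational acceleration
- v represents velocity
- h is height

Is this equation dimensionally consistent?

No

g (gravitational acceleration) has dimensions [L T^-2].
v (velocity) has dimensions [L T^-1].
h (height) has dimensions [L].

Left side: [L T^-1]
Right side: [L^2 T^-2]

The two sides have different dimensions, so the equation is NOT dimensionally consistent.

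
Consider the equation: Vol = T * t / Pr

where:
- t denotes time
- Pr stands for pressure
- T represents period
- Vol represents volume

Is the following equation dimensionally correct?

No

t (time) has dimensions [T].
Pr (pressure) has dimensions [L^-1 M T^-2].
T (period) has dimensions [T].
Vol (volume) has dimensions [L^3].

Left side: [L^3]
Right side: [L M^-1 T^4]

The two sides have different dimensions, so the equation is NOT dimensionally consistent.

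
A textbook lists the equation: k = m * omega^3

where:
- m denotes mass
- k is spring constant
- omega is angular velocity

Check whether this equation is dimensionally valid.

No

m (mass) has dimensions [M].
k (spring constant) has dimensions [M T^-2].
omega (angular velocity) has dimensions [T^-1].

Left side: [M T^-2]
Right side: [M T^-3]

The two sides have different dimensions, so the equation is NOT dimensionally consistent.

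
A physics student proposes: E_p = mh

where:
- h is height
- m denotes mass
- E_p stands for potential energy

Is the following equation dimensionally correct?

No

h (height) has dimensions [L].
m (mass) has dimensions [M].
E_p (potential energy) has dimensions [L^2 M T^-2].

Left side: [L^2 M T^-2]
Right side: [L M]

The two sides have different dimensions, so the equation is NOT dimensionally consistent.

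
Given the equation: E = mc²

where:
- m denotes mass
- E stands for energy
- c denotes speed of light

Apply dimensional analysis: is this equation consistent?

Yes

m (mass) has dimensions [M].
E (energy) has dimensions [L^2 M T^-2].
c (speed of light) has dimensions [L T^-1].

Left side: [L^2 M T^-2]
Right side: [L^2 M T^-2]

Both sides have the same dimensions, so the equation is dimensionally consistent.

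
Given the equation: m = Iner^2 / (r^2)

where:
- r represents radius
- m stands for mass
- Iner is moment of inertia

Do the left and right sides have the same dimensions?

No

r (radius) has dimensions [L].
m (mass) has dimensions [M].
Iner (moment of inertia) has dimensions [L^2 M].

Left side: [M]
Right side: [L^2 M^2]

The two sides have different dimensions, so the equation is NOT dimensionally consistent.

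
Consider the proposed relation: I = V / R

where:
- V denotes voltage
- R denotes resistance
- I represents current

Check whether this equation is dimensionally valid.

Yes

V (voltage) has dimensions [I^-1 L^2 M T^-3].
R (resistance) has dimensions [I^-2 L^2 M T^-3].
I (current) has dimensions [I].

Left side: [I]
Right side: [I]

Both sides have the same dimensions, so the equation is dimensionally consistent.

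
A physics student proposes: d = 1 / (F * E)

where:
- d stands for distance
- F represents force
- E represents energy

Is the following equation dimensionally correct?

No

d (distance) has dimensions [L].
F (force) has dimensions [L M T^-2].
E (energy) has dimensions [L^2 M T^-2].

Left side: [L]
Right side: [L^-3 M^-2 T^4]

The two sides have different dimensions, so the equation is NOT dimensionally consistent.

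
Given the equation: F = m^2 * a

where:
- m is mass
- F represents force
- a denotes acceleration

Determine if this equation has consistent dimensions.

No

m (mass) has dimensions [M].
F (force) has dimensions [L M T^-2].
a (acceleration) has dimensions [L T^-2].

Left side: [L M T^-2]
Right side: [L M^2 T^-2]

The two sides have different dimensions, so the equation is NOT dimensionally consistent.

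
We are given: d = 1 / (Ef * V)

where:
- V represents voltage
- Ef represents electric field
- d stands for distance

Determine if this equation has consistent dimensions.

No

V (voltage) has dimensions [I^-1 L^2 M T^-3].
Ef (electric field) has dimensions [I^-1 L M T^-3].
d (distance) has dimensions [L].

Left side: [L]
Right side: [I^2 L^-3 M^-2 T^6]

The two sides have different dimensions, so the equation is NOT dimensionally consistent.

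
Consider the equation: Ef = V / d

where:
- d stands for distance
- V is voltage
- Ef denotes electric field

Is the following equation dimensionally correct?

Yes

d (distance) has dimensions [L].
V (voltage) has dimensions [I^-1 L^2 M T^-3].
Ef (electric field) has dimensions [I^-1 L M T^-3].

Left side: [I^-1 L M T^-3]
Right side: [I^-1 L M T^-3]

Both sides have the same dimensions, so the equation is dimensionally consistent.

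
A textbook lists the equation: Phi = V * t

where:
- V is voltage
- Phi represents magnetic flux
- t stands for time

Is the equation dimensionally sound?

Yes

V (voltage) has dimensions [I^-1 L^2 M T^-3].
Phi (magnetic flux) has dimensions [I^-1 L^2 M T^-2].
t (time) has dimensions [T].

Left side: [I^-1 L^2 M T^-2]
Right side: [I^-1 L^2 M T^-2]

Both sides have the same dimensions, so the equation is dimensionally consistent.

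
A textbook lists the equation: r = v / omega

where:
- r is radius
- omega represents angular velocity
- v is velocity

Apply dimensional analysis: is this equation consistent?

Yes

r (radius) has dimensions [L].
omega (angular velocity) has dimensions [T^-1].
v (velocity) has dimensions [L T^-1].

Left side: [L]
Right side: [L]

Both sides have the same dimensions, so the equation is dimensionally consistent.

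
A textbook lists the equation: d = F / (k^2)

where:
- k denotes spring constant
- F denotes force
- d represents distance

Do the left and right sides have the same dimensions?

No

k (spring constant) has dimensions [M T^-2].
F (force) has dimensions [L M T^-2].
d (distance) has dimensions [L].

Left side: [L]
Right side: [L M^-1 T^2]

The two sides have different dimensions, so the equation is NOT dimensionally consistent.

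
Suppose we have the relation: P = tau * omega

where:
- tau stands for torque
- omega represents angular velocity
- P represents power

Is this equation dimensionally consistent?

Yes

tau (torque) has dimensions [L^2 M T^-2].
omega (angular velocity) has dimensions [T^-1].
P (power) has dimensions [L^2 M T^-3].

Left side: [L^2 M T^-3]
Right side: [L^2 M T^-3]

Both sides have the same dimensions, so the equation is dimensionally consistent.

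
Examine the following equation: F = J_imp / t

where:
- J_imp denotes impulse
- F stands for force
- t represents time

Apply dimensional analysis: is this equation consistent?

Yes

J_imp (impulse) has dimensions [L M T^-1].
F (force) has dimensions [L M T^-2].
t (time) has dimensions [T].

Left side: [L M T^-2]
Right side: [L M T^-2]

Both sides have the same dimensions, so the equation is dimensionally consistent.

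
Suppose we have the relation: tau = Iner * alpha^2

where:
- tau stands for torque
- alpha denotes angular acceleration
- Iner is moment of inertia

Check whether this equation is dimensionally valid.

No

tau (torque) has dimensions [L^2 M T^-2].
alpha (angular acceleration) has dimensions [T^-2].
Iner (moment of inertia) has dimensions [L^2 M].

Left side: [L^2 M T^-2]
Right side: [L^2 M T^-4]

The two sides have different dimensions, so the equation is NOT dimensionally consistent.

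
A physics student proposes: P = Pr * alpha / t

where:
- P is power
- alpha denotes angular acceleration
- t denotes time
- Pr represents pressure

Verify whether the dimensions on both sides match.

No

P (power) has dimensions [L^2 M T^-3].
alpha (angular acceleration) has dimensions [T^-2].
t (time) has dimensions [T].
Pr (pressure) has dimensions [L^-1 M T^-2].

Left side: [L^2 M T^-3]
Right side: [L^-1 M T^-5]

The two sides have different dimensions, so the equation is NOT dimensionally consistent.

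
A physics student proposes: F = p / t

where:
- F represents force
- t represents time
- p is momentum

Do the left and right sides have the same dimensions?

Yes

F (force) has dimensions [L M T^-2].
t (time) has dimensions [T].
p (momentum) has dimensions [L M T^-1].

Left side: [L M T^-2]
Right side: [L M T^-2]

Both sides have the same dimensions, so the equation is dimensionally consistent.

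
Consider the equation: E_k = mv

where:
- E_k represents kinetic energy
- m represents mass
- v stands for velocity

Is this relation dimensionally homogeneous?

No

E_k (kinetic energy) has dimensions [L^2 M T^-2].
m (mass) has dimensions [M].
v (velocity) has dimensions [L T^-1].

Left side: [L^2 M T^-2]
Right side: [L M T^-1]

The two sides have different dimensions, so the equation is NOT dimensionally consistent.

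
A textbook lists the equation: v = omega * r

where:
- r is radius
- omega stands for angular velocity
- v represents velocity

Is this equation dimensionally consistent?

Yes

r (radius) has dimensions [L].
omega (angular velocity) has dimensions [T^-1].
v (velocity) has dimensions [L T^-1].

Left side: [L T^-1]
Right side: [L T^-1]

Both sides have the same dimensions, so the equation is dimensionally consistent.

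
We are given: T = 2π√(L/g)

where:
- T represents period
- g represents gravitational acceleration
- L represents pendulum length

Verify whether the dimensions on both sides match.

Yes

T (period) has dimensions [T].
g (gravitational acceleration) has dimensions [L T^-2].
L (pendulum length) has dimensions [L].

Left side: [T]
Right side: [T]

Both sides have the same dimensions, so the equation is dimensionally consistent.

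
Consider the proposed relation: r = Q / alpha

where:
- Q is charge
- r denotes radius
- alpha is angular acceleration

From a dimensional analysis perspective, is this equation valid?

No

Q (charge) has dimensions [I T].
r (radius) has dimensions [L].
alpha (angular acceleration) has dimensions [T^-2].

Left side: [L]
Right side: [I T^3]

The two sides have different dimensions, so the equation is NOT dimensionally consistent.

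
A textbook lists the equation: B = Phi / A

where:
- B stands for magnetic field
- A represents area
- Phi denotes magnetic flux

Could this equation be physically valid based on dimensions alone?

Yes

B (magnetic field) has dimensions [I^-1 M T^-2].
A (area) has dimensions [L^2].
Phi (magnetic flux) has dimensions [I^-1 L^2 M T^-2].

Left side: [I^-1 M T^-2]
Right side: [I^-1 M T^-2]

Both sides have the same dimensions, so the equation is dimensionally consistent.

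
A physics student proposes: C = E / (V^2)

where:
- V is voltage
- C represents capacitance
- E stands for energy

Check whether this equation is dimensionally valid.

Yes

V (voltage) has dimensions [I^-1 L^2 M T^-3].
C (capacitance) has dimensions [I^2 L^-2 M^-1 T^4].
E (energy) has dimensions [L^2 M T^-2].

Left side: [I^2 L^-2 M^-1 T^4]
Right side: [I^2 L^-2 M^-1 T^4]

Both sides have the same dimensions, so the equation is dimensionally consistent.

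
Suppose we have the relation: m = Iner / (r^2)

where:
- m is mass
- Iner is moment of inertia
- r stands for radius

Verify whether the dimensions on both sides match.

Yes

m (mass) has dimensions [M].
Iner (moment of inertia) has dimensions [L^2 M].
r (radius) has dimensions [L].

Left side: [M]
Right side: [M]

Both sides have the same dimensions, so the equation is dimensionally consistent.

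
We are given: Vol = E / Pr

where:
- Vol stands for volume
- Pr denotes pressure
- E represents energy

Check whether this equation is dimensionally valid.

Yes

Vol (volume) has dimensions [L^3].
Pr (pressure) has dimensions [L^-1 M T^-2].
E (energy) has dimensions [L^2 M T^-2].

Left side: [L^3]
Right side: [L^3]

Both sides have the same dimensions, so the equation is dimensionally consistent.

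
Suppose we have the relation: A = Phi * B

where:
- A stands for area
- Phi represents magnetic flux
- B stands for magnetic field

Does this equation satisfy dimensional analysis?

No

A (area) has dimensions [L^2].
Phi (magnetic flux) has dimensions [I^-1 L^2 M T^-2].
B (magnetic field) has dimensions [I^-1 M T^-2].

Left side: [L^2]
Right side: [I^-2 L^2 M^2 T^-4]

The two sides have different dimensions, so the equation is NOT dimensionally consistent.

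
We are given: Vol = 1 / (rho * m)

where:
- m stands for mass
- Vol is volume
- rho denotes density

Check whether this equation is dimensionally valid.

No

m (mass) has dimensions [M].
Vol (volume) has dimensions [L^3].
rho (density) has dimensions [L^-3 M].

Left side: [L^3]
Right side: [L^3 M^-2]

The two sides have different dimensions, so the equation is NOT dimensionally consistent.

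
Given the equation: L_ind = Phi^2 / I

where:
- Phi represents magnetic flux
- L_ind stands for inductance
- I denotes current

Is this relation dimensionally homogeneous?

No

Phi (magnetic flux) has dimensions [I^-1 L^2 M T^-2].
L_ind (inductance) has dimensions [I^-2 L^2 M T^-2].
I (current) has dimensions [I].

Left side: [I^-2 L^2 M T^-2]
Right side: [I^-3 L^4 M^2 T^-4]

The two sides have different dimensions, so the equation is NOT dimensionally consistent.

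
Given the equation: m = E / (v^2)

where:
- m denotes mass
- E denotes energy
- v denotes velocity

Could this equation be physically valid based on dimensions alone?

Yes

m (mass) has dimensions [M].
E (energy) has dimensions [L^2 M T^-2].
v (velocity) has dimensions [L T^-1].

Left side: [M]
Right side: [M]

Both sides have the same dimensions, so the equation is dimensionally consistent.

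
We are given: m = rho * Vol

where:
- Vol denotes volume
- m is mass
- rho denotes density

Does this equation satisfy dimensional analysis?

Yes

Vol (volume) has dimensions [L^3].
m (mass) has dimensions [M].
rho (density) has dimensions [L^-3 M].

Left side: [M]
Right side: [M]

Both sides have the same dimensions, so the equation is dimensionally consistent.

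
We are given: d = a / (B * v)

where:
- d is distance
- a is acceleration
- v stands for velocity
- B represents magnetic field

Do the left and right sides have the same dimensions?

No

d (distance) has dimensions [L].
a (acceleration) has dimensions [L T^-2].
v (velocity) has dimensions [L T^-1].
B (magnetic field) has dimensions [I^-1 M T^-2].

Left side: [L]
Right side: [I M^-1 T]

The two sides have different dimensions, so the equation is NOT dimensionally consistent.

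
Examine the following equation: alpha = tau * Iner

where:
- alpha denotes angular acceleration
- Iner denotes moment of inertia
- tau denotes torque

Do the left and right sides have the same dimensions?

No

alpha (angular acceleration) has dimensions [T^-2].
Iner (moment of inertia) has dimensions [L^2 M].
tau (torque) has dimensions [L^2 M T^-2].

Left side: [T^-2]
Right side: [L^4 M^2 T^-2]

The two sides have different dimensions, so the equation is NOT dimensionally consistent.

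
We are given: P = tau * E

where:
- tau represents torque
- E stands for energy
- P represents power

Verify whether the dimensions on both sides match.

No

tau (torque) has dimensions [L^2 M T^-2].
E (energy) has dimensions [L^2 M T^-2].
P (power) has dimensions [L^2 M T^-3].

Left side: [L^2 M T^-3]
Right side: [L^4 M^2 T^-4]

The two sides have different dimensions, so the equation is NOT dimensionally consistent.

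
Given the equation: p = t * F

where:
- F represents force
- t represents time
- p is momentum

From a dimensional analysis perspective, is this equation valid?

Yes

F (force) has dimensions [L M T^-2].
t (time) has dimensions [T].
p (momentum) has dimensions [L M T^-1].

Left side: [L M T^-1]
Right side: [L M T^-1]

Both sides have the same dimensions, so the equation is dimensionally consistent.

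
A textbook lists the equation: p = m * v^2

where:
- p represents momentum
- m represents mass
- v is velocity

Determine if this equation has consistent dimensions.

No

p (momentum) has dimensions [L M T^-1].
m (mass) has dimensions [M].
v (velocity) has dimensions [L T^-1].

Left side: [L M T^-1]
Right side: [L^2 M T^-2]

The two sides have different dimensions, so the equation is NOT dimensionally consistent.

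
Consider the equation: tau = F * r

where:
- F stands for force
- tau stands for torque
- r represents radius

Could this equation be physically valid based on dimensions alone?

Yes

F (force) has dimensions [L M T^-2].
tau (torque) has dimensions [L^2 M T^-2].
r (radius) has dimensions [L].

Left side: [L^2 M T^-2]
Right side: [L^2 M T^-2]

Both sides have the same dimensions, so the equation is dimensionally consistent.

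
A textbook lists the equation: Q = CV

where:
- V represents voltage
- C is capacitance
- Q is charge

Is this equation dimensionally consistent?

Yes

V (voltage) has dimensions [I^-1 L^2 M T^-3].
C (capacitance) has dimensions [I^2 L^-2 M^-1 T^4].
Q (charge) has dimensions [I T].

Left side: [I T]
Right side: [I T]

Both sides have the same dimensions, so the equation is dimensionally consistent.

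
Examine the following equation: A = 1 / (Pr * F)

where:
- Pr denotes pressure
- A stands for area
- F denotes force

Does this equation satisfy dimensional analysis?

No

Pr (pressure) has dimensions [L^-1 M T^-2].
A (area) has dimensions [L^2].
F (force) has dimensions [L M T^-2].

Left side: [L^2]
Right side: [M^-2 T^4]

The two sides have different dimensions, so the equation is NOT dimensionally consistent.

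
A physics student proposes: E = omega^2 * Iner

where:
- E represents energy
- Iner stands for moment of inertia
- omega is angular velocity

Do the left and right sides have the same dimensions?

Yes

E (energy) has dimensions [L^2 M T^-2].
Iner (moment of inertia) has dimensions [L^2 M].
omega (angular velocity) has dimensions [T^-1].

Left side: [L^2 M T^-2]
Right side: [L^2 M T^-2]

Both sides have the same dimensions, so the equation is dimensionally consistent.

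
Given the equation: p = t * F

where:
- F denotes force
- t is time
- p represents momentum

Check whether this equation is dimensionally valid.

Yes

F (force) has dimensions [L M T^-2].
t (time) has dimensions [T].
p (momentum) has dimensions [L M T^-1].

Left side: [L M T^-1]
Right side: [L M T^-1]

Both sides have the same dimensions, so the equation is dimensionally consistent.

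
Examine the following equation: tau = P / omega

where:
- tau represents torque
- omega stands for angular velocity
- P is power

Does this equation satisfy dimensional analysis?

Yes

tau (torque) has dimensions [L^2 M T^-2].
omega (angular velocity) has dimensions [T^-1].
P (power) has dimensions [L^2 M T^-3].

Left side: [L^2 M T^-2]
Right side: [L^2 M T^-2]

Both sides have the same dimensions, so the equation is dimensionally consistent.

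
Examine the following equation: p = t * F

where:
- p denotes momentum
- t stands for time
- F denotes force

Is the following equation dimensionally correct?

Yes

p (momentum) has dimensions [L M T^-1].
t (time) has dimensions [T].
F (force) has dimensions [L M T^-2].

Left side: [L M T^-1]
Right side: [L M T^-1]

Both sides have the same dimensions, so the equation is dimensionally consistent.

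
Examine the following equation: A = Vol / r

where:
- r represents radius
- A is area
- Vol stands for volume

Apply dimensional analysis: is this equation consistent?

Yes

r (radius) has dimensions [L].
A (area) has dimensions [L^2].
Vol (volume) has dimensions [L^3].

Left side: [L^2]
Right side: [L^2]

Both sides have the same dimensions, so the equation is dimensionally consistent.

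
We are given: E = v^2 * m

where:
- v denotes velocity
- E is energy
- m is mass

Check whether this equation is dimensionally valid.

Yes

v (velocity) has dimensions [L T^-1].
E (energy) has dimensions [L^2 M T^-2].
m (mass) has dimensions [M].

Left side: [L^2 M T^-2]
Right side: [L^2 M T^-2]

Both sides have the same dimensions, so the equation is dimensionally consistent.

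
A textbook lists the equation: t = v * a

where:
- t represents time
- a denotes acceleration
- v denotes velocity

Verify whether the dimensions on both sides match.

No

t (time) has dimensions [T].
a (acceleration) has dimensions [L T^-2].
v (velocity) has dimensions [L T^-1].

Left side: [T]
Right side: [L^2 T^-3]

The two sides have different dimensions, so the equation is NOT dimensionally consistent.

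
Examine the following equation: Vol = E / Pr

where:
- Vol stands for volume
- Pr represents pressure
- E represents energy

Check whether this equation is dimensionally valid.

Yes

Vol (volume) has dimensions [L^3].
Pr (pressure) has dimensions [L^-1 M T^-2].
E (energy) has dimensions [L^2 M T^-2].

Left side: [L^3]
Right side: [L^3]

Both sides have the same dimensions, so the equation is dimensionally consistent.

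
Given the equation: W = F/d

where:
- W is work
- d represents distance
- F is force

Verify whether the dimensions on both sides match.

No

W (work) has dimensions [L^2 M T^-2].
d (distance) has dimensions [L].
F (force) has dimensions [L M T^-2].

Left side: [L^2 M T^-2]
Right side: [M T^-2]

The two sides have different dimensions, so the equation is NOT dimensionally consistent.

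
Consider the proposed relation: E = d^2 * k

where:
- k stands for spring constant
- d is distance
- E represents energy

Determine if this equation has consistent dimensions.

Yes

k (spring constant) has dimensions [M T^-2].
d (distance) has dimensions [L].
E (energy) has dimensions [L^2 M T^-2].

Left side: [L^2 M T^-2]
Right side: [L^2 M T^-2]

Both sides have the same dimensions, so the equation is dimensionally consistent.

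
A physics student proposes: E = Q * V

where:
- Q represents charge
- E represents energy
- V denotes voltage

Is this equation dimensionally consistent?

Yes

Q (charge) has dimensions [I T].
E (energy) has dimensions [L^2 M T^-2].
V (voltage) has dimensions [I^-1 L^2 M T^-3].

Left side: [L^2 M T^-2]
Right side: [L^2 M T^-2]

Both sides have the same dimensions, so the equation is dimensionally consistent.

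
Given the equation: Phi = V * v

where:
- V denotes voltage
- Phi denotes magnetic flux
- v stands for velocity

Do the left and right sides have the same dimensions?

No

V (voltage) has dimensions [I^-1 L^2 M T^-3].
Phi (magnetic flux) has dimensions [I^-1 L^2 M T^-2].
v (velocity) has dimensions [L T^-1].

Left side: [I^-1 L^2 M T^-2]
Right side: [I^-1 L^3 M T^-4]

The two sides have different dimensions, so the equation is NOT dimensionally consistent.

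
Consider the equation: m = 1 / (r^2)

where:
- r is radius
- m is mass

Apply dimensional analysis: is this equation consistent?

No

r (radius) has dimensions [L].
m (mass) has dimensions [M].

Left side: [M]
Right side: [L^-2]

The two sides have different dimensions, so the equation is NOT dimensionally consistent.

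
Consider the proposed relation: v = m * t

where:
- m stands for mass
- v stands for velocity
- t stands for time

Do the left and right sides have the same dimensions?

No

m (mass) has dimensions [M].
v (velocity) has dimensions [L T^-1].
t (time) has dimensions [T].

Left side: [L T^-1]
Right side: [M T]

The two sides have different dimensions, so the equation is NOT dimensionally consistent.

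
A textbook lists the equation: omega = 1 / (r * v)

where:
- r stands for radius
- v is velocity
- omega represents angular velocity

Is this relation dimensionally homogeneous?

No

r (radius) has dimensions [L].
v (velocity) has dimensions [L T^-1].
omega (angular velocity) has dimensions [T^-1].

Left side: [T^-1]
Right side: [L^-2 T]

The two sides have different dimensions, so the equation is NOT dimensionally consistent.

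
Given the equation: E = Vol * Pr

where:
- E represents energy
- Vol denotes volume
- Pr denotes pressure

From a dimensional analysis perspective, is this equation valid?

Yes

E (energy) has dimensions [L^2 M T^-2].
Vol (volume) has dimensions [L^3].
Pr (pressure) has dimensions [L^-1 M T^-2].

Left side: [L^2 M T^-2]
Right side: [L^2 M T^-2]

Both sides have the same dimensions, so the equation is dimensionally consistent.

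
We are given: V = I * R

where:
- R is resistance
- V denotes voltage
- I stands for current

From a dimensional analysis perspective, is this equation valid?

Yes

R (resistance) has dimensions [I^-2 L^2 M T^-3].
V (voltage) has dimensions [I^-1 L^2 M T^-3].
I (current) has dimensions [I].

Left side: [I^-1 L^2 M T^-3]
Right side: [I^-1 L^2 M T^-3]

Both sides have the same dimensions, so the equation is dimensionally consistent.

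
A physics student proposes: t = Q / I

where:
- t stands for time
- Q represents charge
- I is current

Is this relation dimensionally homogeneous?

Yes

t (time) has dimensions [T].
Q (charge) has dimensions [I T].
I (current) has dimensions [I].

Left side: [T]
Right side: [T]

Both sides have the same dimensions, so the equation is dimensionally consistent.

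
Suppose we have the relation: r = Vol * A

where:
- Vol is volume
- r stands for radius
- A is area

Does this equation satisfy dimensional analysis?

No

Vol (volume) has dimensions [L^3].
r (radius) has dimensions [L].
A (area) has dimensions [L^2].

Left side: [L]
Right side: [L^5]

The two sides have different dimensions, so the equation is NOT dimensionally consistent.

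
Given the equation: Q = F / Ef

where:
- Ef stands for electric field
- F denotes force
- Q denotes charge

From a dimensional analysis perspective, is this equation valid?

Yes

Ef (electric field) has dimensions [I^-1 L M T^-3].
F (force) has dimensions [L M T^-2].
Q (charge) has dimensions [I T].

Left side: [I T]
Right side: [I T]

Both sides have the same dimensions, so the equation is dimensionally consistent.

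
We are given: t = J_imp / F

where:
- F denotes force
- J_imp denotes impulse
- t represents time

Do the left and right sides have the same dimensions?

Yes

F (force) has dimensions [L M T^-2].
J_imp (impulse) has dimensions [L M T^-1].
t (time) has dimensions [T].

Left side: [T]
Right side: [T]

Both sides have the same dimensions, so the equation is dimensionally consistent.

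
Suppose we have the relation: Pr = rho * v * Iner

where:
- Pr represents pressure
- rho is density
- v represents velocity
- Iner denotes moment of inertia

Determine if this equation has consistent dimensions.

No

Pr (pressure) has dimensions [L^-1 M T^-2].
rho (density) has dimensions [L^-3 M].
v (velocity) has dimensions [L T^-1].
Iner (moment of inertia) has dimensions [L^2 M].

Left side: [L^-1 M T^-2]
Right side: [M^2 T^-1]

The two sides have different dimensions, so the equation is NOT dimensionally consistent.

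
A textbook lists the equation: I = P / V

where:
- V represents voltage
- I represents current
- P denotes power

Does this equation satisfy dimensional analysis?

Yes

V (voltage) has dimensions [I^-1 L^2 M T^-3].
I (current) has dimensions [I].
P (power) has dimensions [L^2 M T^-3].

Left side: [I]
Right side: [I]

Both sides have the same dimensions, so the equation is dimensionally consistent.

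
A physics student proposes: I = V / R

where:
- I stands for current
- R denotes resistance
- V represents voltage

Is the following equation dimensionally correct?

Yes

I (current) has dimensions [I].
R (resistance) has dimensions [I^-2 L^2 M T^-3].
V (voltage) has dimensions [I^-1 L^2 M T^-3].

Left side: [I]
Right side: [I]

Both sides have the same dimensions, so the equation is dimensionally consistent.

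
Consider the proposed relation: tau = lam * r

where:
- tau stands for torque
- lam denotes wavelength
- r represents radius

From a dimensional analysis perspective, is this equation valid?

No

tau (torque) has dimensions [L^2 M T^-2].
lam (wavelength) has dimensions [L].
r (radius) has dimensions [L].

Left side: [L^2 M T^-2]
Right side: [L^2]

The two sides have different dimensions, so the equation is NOT dimensionally consistent.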